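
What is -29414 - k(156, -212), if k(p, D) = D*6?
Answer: -28142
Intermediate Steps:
k(p, D) = 6*D
-29414 - k(156, -212) = -29414 - 6*(-212) = -29414 - 1*(-1272) = -29414 + 1272 = -28142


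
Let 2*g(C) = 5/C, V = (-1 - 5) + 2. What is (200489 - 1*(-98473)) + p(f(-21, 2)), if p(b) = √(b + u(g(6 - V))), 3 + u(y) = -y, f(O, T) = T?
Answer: 298962 + I*√5/2 ≈ 2.9896e+5 + 1.118*I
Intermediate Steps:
V = -4 (V = -6 + 2 = -4)
g(C) = 5/(2*C) (g(C) = (5/C)/2 = 5/(2*C))
u(y) = -3 - y
p(b) = √(-13/4 + b) (p(b) = √(b + (-3 - 5/(2*(6 - 1*(-4))))) = √(b + (-3 - 5/(2*(6 + 4)))) = √(b + (-3 - 5/(2*10))) = √(b + (-3 - 1*¼)) = √(b + (-3 - ¼)) = √(b - 13/4) = √(-13/4 + b))
(200489 - 1*(-98473)) + p(f(-21, 2)) = (200489 - 1*(-98473)) + √(-13 + 4*2)/2 = (200489 + 98473) + √(-13 + 8)/2 = 298962 + √(-5)/2 = 298962 + (I*√5)/2 = 298962 + I*√5/2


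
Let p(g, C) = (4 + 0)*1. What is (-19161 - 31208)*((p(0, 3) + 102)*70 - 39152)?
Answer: 1598309108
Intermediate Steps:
p(g, C) = 4 (p(g, C) = 4*1 = 4)
(-19161 - 31208)*((p(0, 3) + 102)*70 - 39152) = (-19161 - 31208)*((4 + 102)*70 - 39152) = -50369*(106*70 - 39152) = -50369*(7420 - 39152) = -50369*(-31732) = 1598309108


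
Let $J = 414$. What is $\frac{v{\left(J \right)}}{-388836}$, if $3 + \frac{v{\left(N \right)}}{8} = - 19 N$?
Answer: $\frac{5246}{32403} \approx 0.1619$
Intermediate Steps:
$v{\left(N \right)} = -24 - 152 N$ ($v{\left(N \right)} = -24 + 8 \left(- 19 N\right) = -24 - 152 N$)
$\frac{v{\left(J \right)}}{-388836} = \frac{-24 - 62928}{-388836} = \left(-24 - 62928\right) \left(- \frac{1}{388836}\right) = \left(-62952\right) \left(- \frac{1}{388836}\right) = \frac{5246}{32403}$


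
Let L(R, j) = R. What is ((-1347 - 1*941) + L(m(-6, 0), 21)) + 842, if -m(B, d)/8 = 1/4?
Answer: -1448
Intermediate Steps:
m(B, d) = -2 (m(B, d) = -8/4 = -8*1/4 = -2)
((-1347 - 1*941) + L(m(-6, 0), 21)) + 842 = ((-1347 - 1*941) - 2) + 842 = ((-1347 - 941) - 2) + 842 = (-2288 - 2) + 842 = -2290 + 842 = -1448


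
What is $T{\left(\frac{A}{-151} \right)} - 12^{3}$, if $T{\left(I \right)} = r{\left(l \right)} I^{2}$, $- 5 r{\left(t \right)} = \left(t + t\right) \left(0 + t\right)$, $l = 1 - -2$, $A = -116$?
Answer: $- \frac{197242848}{114005} \approx -1730.1$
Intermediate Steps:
$l = 3$ ($l = 1 + 2 = 3$)
$r{\left(t \right)} = - \frac{2 t^{2}}{5}$ ($r{\left(t \right)} = - \frac{\left(t + t\right) \left(0 + t\right)}{5} = - \frac{2 t t}{5} = - \frac{2 t^{2}}{5}$)
$T{\left(I \right)} = - \frac{18 I^{2}}{5}$ ($T{\left(I \right)} = - \frac{2 \cdot 3^{2}}{5} I^{2} = \left(- \frac{2}{5}\right) 9 I^{2} = - \frac{18 I^{2}}{5}$)
$T{\left(\frac{A}{-151} \right)} - 12^{3} = - \frac{18 \left(- \frac{116}{-151}\right)^{2}}{5} - 12^{3} = - \frac{18 \left(\left(-116\right) \left(- \frac{1}{151}\right)\right)^{2}}{5} - 1728 = - \frac{18 \left(\frac{116}{151}\right)^{2}}{5} - 1728 = \left(- \frac{18}{5}\right) \frac{13456}{22801} - 1728 = - \frac{242208}{114005} - 1728 = - \frac{197242848}{114005}$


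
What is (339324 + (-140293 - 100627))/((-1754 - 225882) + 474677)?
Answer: 98404/247041 ≈ 0.39833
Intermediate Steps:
(339324 + (-140293 - 100627))/((-1754 - 225882) + 474677) = (339324 - 240920)/(-227636 + 474677) = 98404/247041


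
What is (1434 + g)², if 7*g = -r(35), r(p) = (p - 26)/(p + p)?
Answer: 493718427801/240100 ≈ 2.0563e+6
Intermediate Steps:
r(p) = (-26 + p)/(2*p) (r(p) = (-26 + p)/((2*p)) = (-26 + p)*(1/(2*p)) = (-26 + p)/(2*p))
g = -9/490 (g = (-(-26 + 35)/(2*35))/7 = (-9/(2*35))/7 = (-1*9/70)/7 = (⅐)*(-9/70) = -9/490 ≈ -0.018367)
(1434 + g)² = (1434 - 9/490)² = (702651/490)² = 493718427801/240100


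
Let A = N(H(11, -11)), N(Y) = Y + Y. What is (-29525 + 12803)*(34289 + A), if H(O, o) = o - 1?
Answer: -572979330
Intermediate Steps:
H(O, o) = -1 + o
N(Y) = 2*Y
A = -24 (A = 2*(-1 - 11) = 2*(-12) = -24)
(-29525 + 12803)*(34289 + A) = (-29525 + 12803)*(34289 - 24) = -16722*34265 = -572979330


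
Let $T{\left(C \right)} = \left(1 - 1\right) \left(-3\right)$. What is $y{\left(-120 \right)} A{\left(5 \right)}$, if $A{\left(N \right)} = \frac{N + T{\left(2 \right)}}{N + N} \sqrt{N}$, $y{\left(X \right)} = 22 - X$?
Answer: $71 \sqrt{5} \approx 158.76$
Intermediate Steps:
$T{\left(C \right)} = 0$ ($T{\left(C \right)} = 0 \left(-3\right) = 0$)
$A{\left(N \right)} = \frac{\sqrt{N}}{2}$ ($A{\left(N \right)} = \frac{N + 0}{N + N} \sqrt{N} = \frac{N}{2 N} \sqrt{N} = N \frac{1}{2 N} \sqrt{N} = \frac{\sqrt{N}}{2}$)
$y{\left(-120 \right)} A{\left(5 \right)} = \left(22 - -120\right) \frac{\sqrt{5}}{2} = \left(22 + 120\right) \frac{\sqrt{5}}{2} = 142 \frac{\sqrt{5}}{2} = 71 \sqrt{5}$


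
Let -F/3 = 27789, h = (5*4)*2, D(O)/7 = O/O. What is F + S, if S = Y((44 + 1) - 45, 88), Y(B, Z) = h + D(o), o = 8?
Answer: -83320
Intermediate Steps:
D(O) = 7 (D(O) = 7*(O/O) = 7*1 = 7)
h = 40 (h = 20*2 = 40)
Y(B, Z) = 47 (Y(B, Z) = 40 + 7 = 47)
F = -83367 (F = -3*27789 = -83367)
S = 47
F + S = -83367 + 47 = -83320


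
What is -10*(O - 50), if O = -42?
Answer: 920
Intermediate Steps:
-10*(O - 50) = -10*(-42 - 50) = -10*(-92) = 920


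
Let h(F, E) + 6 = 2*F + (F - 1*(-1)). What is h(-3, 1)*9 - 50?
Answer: -176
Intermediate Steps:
h(F, E) = -5 + 3*F (h(F, E) = -6 + (2*F + (F - 1*(-1))) = -6 + (2*F + (F + 1)) = -6 + (2*F + (1 + F)) = -6 + (1 + 3*F) = -5 + 3*F)
h(-3, 1)*9 - 50 = (-5 + 3*(-3))*9 - 50 = (-5 - 9)*9 - 50 = -14*9 - 50 = -126 - 50 = -176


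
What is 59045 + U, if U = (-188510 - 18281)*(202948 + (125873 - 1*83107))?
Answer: -50811384729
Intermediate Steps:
U = -50811443774 (U = -206791*(202948 + (125873 - 83107)) = -206791*(202948 + 42766) = -206791*245714 = -50811443774)
59045 + U = 59045 - 50811443774 = -50811384729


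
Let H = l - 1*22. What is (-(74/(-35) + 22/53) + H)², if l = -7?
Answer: 2564713449/3441025 ≈ 745.33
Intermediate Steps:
H = -29 (H = -7 - 1*22 = -7 - 22 = -29)
(-(74/(-35) + 22/53) + H)² = (-(74/(-35) + 22/53) - 29)² = (-(74*(-1/35) + 22*(1/53)) - 29)² = (-(-74/35 + 22/53) - 29)² = (-1*(-3152/1855) - 29)² = (3152/1855 - 29)² = (-50643/1855)² = 2564713449/3441025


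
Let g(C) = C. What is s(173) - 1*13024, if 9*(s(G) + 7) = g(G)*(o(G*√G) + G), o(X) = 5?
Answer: -86485/9 ≈ -9609.4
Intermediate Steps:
s(G) = -7 + G*(5 + G)/9 (s(G) = -7 + (G*(5 + G))/9 = -7 + G*(5 + G)/9)
s(173) - 1*13024 = (-7 + (⅑)*173² + (5/9)*173) - 1*13024 = (-7 + (⅑)*29929 + 865/9) - 13024 = (-7 + 29929/9 + 865/9) - 13024 = 30731/9 - 13024 = -86485/9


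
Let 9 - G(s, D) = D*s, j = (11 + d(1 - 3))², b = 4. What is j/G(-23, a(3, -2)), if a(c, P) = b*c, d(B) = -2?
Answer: 27/95 ≈ 0.28421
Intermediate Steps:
a(c, P) = 4*c
j = 81 (j = (11 - 2)² = 9² = 81)
G(s, D) = 9 - D*s
j/G(-23, a(3, -2)) = 81/(9 - 1*4*3*(-23)) = 81/(9 - 1*12*(-23)) = 81/(9 + 276) = 81/285 = 81*(1/285) = 27/95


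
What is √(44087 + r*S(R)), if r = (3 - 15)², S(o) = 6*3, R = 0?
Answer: √46679 ≈ 216.05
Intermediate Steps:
S(o) = 18
r = 144 (r = (-12)² = 144)
√(44087 + r*S(R)) = √(44087 + 144*18) = √(44087 + 2592) = √46679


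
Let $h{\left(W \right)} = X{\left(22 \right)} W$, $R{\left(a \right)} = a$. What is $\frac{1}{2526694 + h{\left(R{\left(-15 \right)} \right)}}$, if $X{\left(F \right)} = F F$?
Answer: $\frac{1}{2519434} \approx 3.9691 \cdot 10^{-7}$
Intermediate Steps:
$X{\left(F \right)} = F^{2}$
$h{\left(W \right)} = 484 W$ ($h{\left(W \right)} = 22^{2} W = 484 W$)
$\frac{1}{2526694 + h{\left(R{\left(-15 \right)} \right)}} = \frac{1}{2526694 + 484 \left(-15\right)} = \frac{1}{2526694 - 7260} = \frac{1}{2519434}$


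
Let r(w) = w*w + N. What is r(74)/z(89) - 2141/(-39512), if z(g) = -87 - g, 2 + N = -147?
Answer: -2387541/79024 ≈ -30.213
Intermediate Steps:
N = -149 (N = -2 - 147 = -149)
r(w) = -149 + w**2 (r(w) = w*w - 149 = w**2 - 149 = -149 + w**2)
r(74)/z(89) - 2141/(-39512) = (-149 + 74**2)/(-87 - 1*89) - 2141/(-39512) = (-149 + 5476)/(-87 - 89) - 2141*(-1/39512) = 5327/(-176) + 2141/39512 = 5327*(-1/176) + 2141/39512 = -5327/176 + 2141/39512 = -2387541/79024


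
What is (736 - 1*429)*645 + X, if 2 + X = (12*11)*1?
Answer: 198145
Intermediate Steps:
X = 130 (X = -2 + (12*11)*1 = -2 + 132*1 = -2 + 132 = 130)
(736 - 1*429)*645 + X = (736 - 1*429)*645 + 130 = (736 - 429)*645 + 130 = 307*645 + 130 = 198015 + 130 = 198145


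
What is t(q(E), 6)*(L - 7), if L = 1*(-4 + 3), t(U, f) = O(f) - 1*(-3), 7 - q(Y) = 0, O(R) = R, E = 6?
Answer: -72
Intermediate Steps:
q(Y) = 7 (q(Y) = 7 - 1*0 = 7 + 0 = 7)
t(U, f) = 3 + f (t(U, f) = f - 1*(-3) = f + 3 = 3 + f)
L = -1 (L = 1*(-1) = -1)
t(q(E), 6)*(L - 7) = (3 + 6)*(-1 - 7) = 9*(-8) = -72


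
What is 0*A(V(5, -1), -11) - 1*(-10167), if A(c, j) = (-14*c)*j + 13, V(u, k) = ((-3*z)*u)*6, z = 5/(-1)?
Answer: 10167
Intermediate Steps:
z = -5 (z = 5*(-1) = -5)
V(u, k) = 90*u (V(u, k) = ((-3*(-5))*u)*6 = (15*u)*6 = 90*u)
A(c, j) = 13 - 14*c*j (A(c, j) = -14*c*j + 13 = 13 - 14*c*j)
0*A(V(5, -1), -11) - 1*(-10167) = 0*(13 - 14*90*5*(-11)) - 1*(-10167) = 0*(13 - 14*450*(-11)) + 10167 = 0*(13 + 69300) + 10167 = 0*69313 + 10167 = 0 + 10167 = 10167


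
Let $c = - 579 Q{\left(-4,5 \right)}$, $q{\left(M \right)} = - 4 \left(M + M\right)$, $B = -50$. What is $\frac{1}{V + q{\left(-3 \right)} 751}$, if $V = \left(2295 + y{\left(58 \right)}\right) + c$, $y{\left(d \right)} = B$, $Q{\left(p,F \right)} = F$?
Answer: $\frac{1}{17374} \approx 5.7557 \cdot 10^{-5}$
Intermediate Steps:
$q{\left(M \right)} = - 8 M$ ($q{\left(M \right)} = - 4 \cdot 2 M = - 8 M$)
$y{\left(d \right)} = -50$
$c = -2895$ ($c = \left(-579\right) 5 = -2895$)
$V = -650$ ($V = \left(2295 - 50\right) - 2895 = 2245 - 2895 = -650$)
$\frac{1}{V + q{\left(-3 \right)} 751} = \frac{1}{-650 + \left(-8\right) \left(-3\right) 751} = \frac{1}{-650 + 24 \cdot 751} = \frac{1}{-650 + 18024} = \frac{1}{17374}$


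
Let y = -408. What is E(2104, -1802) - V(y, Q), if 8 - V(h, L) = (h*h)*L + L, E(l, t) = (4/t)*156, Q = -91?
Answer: -13648639335/901 ≈ -1.5148e+7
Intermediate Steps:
E(l, t) = 624/t
V(h, L) = 8 - L - L*h² (V(h, L) = 8 - ((h*h)*L + L) = 8 - (h²*L + L) = 8 - (L*h² + L) = 8 - (L + L*h²) = 8 + (-L - L*h²) = 8 - L - L*h²)
E(2104, -1802) - V(y, Q) = 624/(-1802) - (8 - 1*(-91) - 1*(-91)*(-408)²) = 624*(-1/1802) - (8 + 91 - 1*(-91)*166464) = -312/901 - (8 + 91 + 15148224) = -312/901 - 1*15148323 = -312/901 - 15148323 = -13648639335/901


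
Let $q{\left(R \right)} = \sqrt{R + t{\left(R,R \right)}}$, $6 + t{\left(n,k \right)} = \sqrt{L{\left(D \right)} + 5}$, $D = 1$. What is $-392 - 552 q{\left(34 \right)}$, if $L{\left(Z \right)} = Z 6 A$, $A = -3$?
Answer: $-392 - 552 \sqrt{28 + i \sqrt{13}} \approx -3318.9 - 187.68 i$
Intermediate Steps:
$L{\left(Z \right)} = - 18 Z$ ($L{\left(Z \right)} = Z 6 \left(-3\right) = 6 Z \left(-3\right) = - 18 Z$)
$t{\left(n,k \right)} = -6 + i \sqrt{13}$ ($t{\left(n,k \right)} = -6 + \sqrt{\left(-18\right) 1 + 5} = -6 + \sqrt{-18 + 5} = -6 + \sqrt{-13} = -6 + i \sqrt{13}$)
$q{\left(R \right)} = \sqrt{-6 + R + i \sqrt{13}}$ ($q{\left(R \right)} = \sqrt{R - \left(6 - i \sqrt{13}\right)} = \sqrt{-6 + R + i \sqrt{13}}$)
$-392 - 552 q{\left(34 \right)} = -392 - 552 \sqrt{-6 + 34 + i \sqrt{13}} = -392 - 552 \sqrt{28 + i \sqrt{13}}$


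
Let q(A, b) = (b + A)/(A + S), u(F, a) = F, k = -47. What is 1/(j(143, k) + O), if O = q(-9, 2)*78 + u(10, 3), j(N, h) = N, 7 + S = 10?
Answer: 1/244 ≈ 0.0040984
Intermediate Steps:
S = 3 (S = -7 + 10 = 3)
q(A, b) = (A + b)/(3 + A) (q(A, b) = (b + A)/(A + 3) = (A + b)/(3 + A))
O = 101 (O = ((-9 + 2)/(3 - 9))*78 + 10 = (-7/(-6))*78 + 10 = -⅙*(-7)*78 + 10 = (7/6)*78 + 10 = 91 + 10 = 101)
1/(j(143, k) + O) = 1/(143 + 101) = 1/244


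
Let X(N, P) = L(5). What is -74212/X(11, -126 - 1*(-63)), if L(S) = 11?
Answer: -74212/11 ≈ -6746.5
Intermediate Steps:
X(N, P) = 11
-74212/X(11, -126 - 1*(-63)) = -74212/11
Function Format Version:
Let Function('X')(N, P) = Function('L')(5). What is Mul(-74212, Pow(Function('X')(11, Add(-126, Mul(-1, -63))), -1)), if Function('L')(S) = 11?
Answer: Rational(-74212, 11) ≈ -6746.5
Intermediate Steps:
Function('X')(N, P) = 11
Mul(-74212, Pow(Function('X')(11, Add(-126, Mul(-1, -63))), -1)) = Mul(-74212, Pow(11, -1)) = Mul(-74212, Rational(1, 11)) = Rational(-74212, 11)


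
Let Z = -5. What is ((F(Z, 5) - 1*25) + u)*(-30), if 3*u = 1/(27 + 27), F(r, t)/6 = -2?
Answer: 29965/27 ≈ 1109.8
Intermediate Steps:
F(r, t) = -12 (F(r, t) = 6*(-2) = -12)
u = 1/162 (u = 1/(3*(27 + 27)) = (⅓)/54 = (⅓)*(1/54) = 1/162 ≈ 0.0061728)
((F(Z, 5) - 1*25) + u)*(-30) = ((-12 - 1*25) + 1/162)*(-30) = ((-12 - 25) + 1/162)*(-30) = (-37 + 1/162)*(-30) = -5993/162*(-30) = 29965/27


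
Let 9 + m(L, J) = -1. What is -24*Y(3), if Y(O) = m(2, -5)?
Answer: 240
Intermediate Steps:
m(L, J) = -10 (m(L, J) = -9 - 1 = -10)
Y(O) = -10
-24*Y(3) = -24*(-10) = 240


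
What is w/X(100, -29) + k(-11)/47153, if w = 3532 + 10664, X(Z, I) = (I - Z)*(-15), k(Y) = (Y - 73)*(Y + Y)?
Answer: 224319956/30413685 ≈ 7.3756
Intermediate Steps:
k(Y) = 2*Y*(-73 + Y) (k(Y) = (-73 + Y)*(2*Y) = 2*Y*(-73 + Y))
X(Z, I) = -15*I + 15*Z
w = 14196
w/X(100, -29) + k(-11)/47153 = 14196/(-15*(-29) + 15*100) + (2*(-11)*(-73 - 11))/47153 = 14196/(435 + 1500) + (2*(-11)*(-84))*(1/47153) = 14196/1935 + 1848*(1/47153) = 14196*(1/1935) + 1848/47153 = 4732/645 + 1848/47153 = 224319956/30413685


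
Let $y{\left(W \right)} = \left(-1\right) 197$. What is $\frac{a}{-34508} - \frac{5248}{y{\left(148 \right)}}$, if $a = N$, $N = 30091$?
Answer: $\frac{175170057}{6798076} \approx 25.768$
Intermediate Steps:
$y{\left(W \right)} = -197$
$a = 30091$
$\frac{a}{-34508} - \frac{5248}{y{\left(148 \right)}} = \frac{30091}{-34508} - \frac{5248}{-197} = 30091 \left(- \frac{1}{34508}\right) - - \frac{5248}{197} = - \frac{30091}{34508} + \frac{5248}{197} = \frac{175170057}{6798076}$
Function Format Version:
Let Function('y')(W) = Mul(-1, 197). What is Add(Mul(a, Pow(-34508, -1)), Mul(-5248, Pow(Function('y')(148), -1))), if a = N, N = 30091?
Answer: Rational(175170057, 6798076) ≈ 25.768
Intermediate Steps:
Function('y')(W) = -197
a = 30091
Add(Mul(a, Pow(-34508, -1)), Mul(-5248, Pow(Function('y')(148), -1))) = Add(Mul(30091, Pow(-34508, -1)), Mul(-5248, Pow(-197, -1))) = Add(Mul(30091, Rational(-1, 34508)), Mul(-5248, Rational(-1, 197))) = Add(Rational(-30091, 34508), Rational(5248, 197)) = Rational(175170057, 6798076)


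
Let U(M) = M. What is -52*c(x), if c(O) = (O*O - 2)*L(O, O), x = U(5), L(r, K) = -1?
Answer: 1196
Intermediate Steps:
x = 5
c(O) = 2 - O² (c(O) = (O*O - 2)*(-1) = (O² - 2)*(-1) = (-2 + O²)*(-1) = 2 - O²)
-52*c(x) = -52*(2 - 1*5²) = -52*(2 - 1*25) = -52*(2 - 25) = -52*(-23) = 1196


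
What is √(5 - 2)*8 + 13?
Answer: 13 + 8*√3 ≈ 26.856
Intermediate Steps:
√(5 - 2)*8 + 13 = √3*8 + 13 = 8*√3 + 13 = 13 + 8*√3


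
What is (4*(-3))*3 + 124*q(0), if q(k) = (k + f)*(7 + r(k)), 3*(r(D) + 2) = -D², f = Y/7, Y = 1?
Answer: 368/7 ≈ 52.571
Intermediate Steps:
f = ⅐ (f = 1/7 = 1*(⅐) = ⅐ ≈ 0.14286)
r(D) = -2 - D²/3 (r(D) = -2 + (-D²)/3 = -2 - D²/3)
q(k) = (5 - k²/3)*(⅐ + k) (q(k) = (k + ⅐)*(7 + (-2 - k²/3)) = (⅐ + k)*(5 - k²/3) = (5 - k²/3)*(⅐ + k))
(4*(-3))*3 + 124*q(0) = (4*(-3))*3 + 124*(5/7 + 5*0 - ⅓*0³ - 1/21*0²) = -12*3 + 124*(5/7 + 0 - ⅓*0 - 1/21*0) = -36 + 124*(5/7 + 0 + 0 + 0) = -36 + 124*(5/7) = -36 + 620/7 = 368/7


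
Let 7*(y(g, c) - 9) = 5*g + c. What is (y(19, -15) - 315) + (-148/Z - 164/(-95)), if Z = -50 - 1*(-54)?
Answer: -219347/665 ≈ -329.85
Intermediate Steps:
y(g, c) = 9 + c/7 + 5*g/7 (y(g, c) = 9 + (5*g + c)/7 = 9 + (c + 5*g)/7 = 9 + (c/7 + 5*g/7) = 9 + c/7 + 5*g/7)
Z = 4 (Z = -50 + 54 = 4)
(y(19, -15) - 315) + (-148/Z - 164/(-95)) = ((9 + (⅐)*(-15) + (5/7)*19) - 315) + (-148/4 - 164/(-95)) = ((9 - 15/7 + 95/7) - 315) + (-148*¼ - 164*(-1/95)) = (143/7 - 315) + (-37 + 164/95) = -2062/7 - 3351/95 = -219347/665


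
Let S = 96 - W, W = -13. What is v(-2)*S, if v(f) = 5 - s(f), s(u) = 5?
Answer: 0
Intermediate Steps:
v(f) = 0 (v(f) = 5 - 1*5 = 5 - 5 = 0)
S = 109 (S = 96 - 1*(-13) = 96 + 13 = 109)
v(-2)*S = 0*109 = 0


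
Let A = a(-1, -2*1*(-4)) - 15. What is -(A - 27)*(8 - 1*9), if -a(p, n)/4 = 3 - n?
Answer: -22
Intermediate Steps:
a(p, n) = -12 + 4*n (a(p, n) = -4*(3 - n) = -12 + 4*n)
A = 5 (A = (-12 + 4*(-2*1*(-4))) - 15 = (-12 + 4*(-2*(-4))) - 15 = (-12 + 4*8) - 15 = (-12 + 32) - 15 = 20 - 15 = 5)
-(A - 27)*(8 - 1*9) = -(5 - 27)*(8 - 1*9) = -(-22)*(8 - 9) = -(-22)*(-1) = -1*22 = -22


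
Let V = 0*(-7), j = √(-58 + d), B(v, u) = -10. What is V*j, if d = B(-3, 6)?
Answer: 0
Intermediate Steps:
d = -10
j = 2*I*√17 (j = √(-58 - 10) = √(-68) = 2*I*√17 ≈ 8.2462*I)
V = 0
V*j = 0*(2*I*√17) = 0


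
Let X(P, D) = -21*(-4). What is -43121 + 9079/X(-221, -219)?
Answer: -516155/12 ≈ -43013.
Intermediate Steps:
X(P, D) = 84
-43121 + 9079/X(-221, -219) = -43121 + 9079/84 = -43121 + 9079*(1/84) = -43121 + 1297/12 = -516155/12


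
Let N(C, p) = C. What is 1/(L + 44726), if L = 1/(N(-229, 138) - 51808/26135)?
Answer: 6036723/269998446763 ≈ 2.2358e-5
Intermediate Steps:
L = -26135/6036723 (L = 1/(-229 - 51808/26135) = 1/(-6036723/26135) = -26135/6036723 ≈ -0.0043293)
1/(L + 44726) = 1/(-26135/6036723 + 44726) = 1/(269998446763/6036723) = 6036723/269998446763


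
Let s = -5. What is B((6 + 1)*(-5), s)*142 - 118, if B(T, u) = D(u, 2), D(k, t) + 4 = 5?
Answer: 24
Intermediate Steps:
D(k, t) = 1 (D(k, t) = -4 + 5 = 1)
B(T, u) = 1
B((6 + 1)*(-5), s)*142 - 118 = 1*142 - 118 = 142 - 118 = 24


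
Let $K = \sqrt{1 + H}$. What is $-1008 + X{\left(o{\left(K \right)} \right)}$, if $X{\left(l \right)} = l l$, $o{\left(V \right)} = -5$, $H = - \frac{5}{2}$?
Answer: $-983$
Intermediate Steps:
$H = - \frac{5}{2}$ ($H = \left(-5\right) \frac{1}{2} = - \frac{5}{2} \approx -2.5$)
$K = \frac{i \sqrt{6}}{2}$ ($K = \sqrt{1 - \frac{5}{2}} = \sqrt{- \frac{3}{2}} = \frac{i \sqrt{6}}{2} \approx 1.2247 i$)
$X{\left(l \right)} = l^{2}$
$-1008 + X{\left(o{\left(K \right)} \right)} = -1008 + \left(-5\right)^{2} = -1008 + 25 = -983$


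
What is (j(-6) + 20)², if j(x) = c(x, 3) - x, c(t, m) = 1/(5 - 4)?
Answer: 729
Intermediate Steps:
c(t, m) = 1 (c(t, m) = 1/1 = 1)
j(x) = 1 - x
(j(-6) + 20)² = ((1 - 1*(-6)) + 20)² = ((1 + 6) + 20)² = (7 + 20)² = 27² = 729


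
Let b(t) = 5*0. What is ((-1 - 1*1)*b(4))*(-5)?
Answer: 0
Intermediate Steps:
b(t) = 0
((-1 - 1*1)*b(4))*(-5) = ((-1 - 1*1)*0)*(-5) = ((-1 - 1)*0)*(-5) = -2*0*(-5) = 0*(-5) = 0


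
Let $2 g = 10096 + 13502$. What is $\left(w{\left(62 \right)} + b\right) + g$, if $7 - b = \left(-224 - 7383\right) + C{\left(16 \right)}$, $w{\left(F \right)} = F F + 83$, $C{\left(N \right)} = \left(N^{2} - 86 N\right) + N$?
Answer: $24444$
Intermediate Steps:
$C{\left(N \right)} = N^{2} - 85 N$
$w{\left(F \right)} = 83 + F^{2}$ ($w{\left(F \right)} = F^{2} + 83 = 83 + F^{2}$)
$g = 11799$ ($g = \frac{10096 + 13502}{2} = \frac{1}{2} \cdot 23598 = 11799$)
$b = 8718$ ($b = 7 - \left(\left(-224 - 7383\right) + 16 \left(-85 + 16\right)\right) = 7 - \left(-7607 + 16 \left(-69\right)\right) = 7 - \left(-7607 - 1104\right) = 7 - -8711 = 7 + 8711 = 8718$)
$\left(w{\left(62 \right)} + b\right) + g = \left(\left(83 + 62^{2}\right) + 8718\right) + 11799 = \left(\left(83 + 3844\right) + 8718\right) + 11799 = \left(3927 + 8718\right) + 11799 = 12645 + 11799 = 24444$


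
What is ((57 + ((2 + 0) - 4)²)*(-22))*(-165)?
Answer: 221430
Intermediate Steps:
((57 + ((2 + 0) - 4)²)*(-22))*(-165) = ((57 + (2 - 4)²)*(-22))*(-165) = ((57 + (-2)²)*(-22))*(-165) = ((57 + 4)*(-22))*(-165) = (61*(-22))*(-165) = -1342*(-165) = 221430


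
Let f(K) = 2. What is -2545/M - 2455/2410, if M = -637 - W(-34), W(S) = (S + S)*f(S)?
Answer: 980699/241482 ≈ 4.0612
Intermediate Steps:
W(S) = 4*S (W(S) = (S + S)*2 = (2*S)*2 = 4*S)
M = -501 (M = -637 - 4*(-34) = -637 - 1*(-136) = -637 + 136 = -501)
-2545/M - 2455/2410 = -2545/(-501) - 2455/2410 = -2545*(-1/501) - 2455*1/2410 = 2545/501 - 491/482 = 980699/241482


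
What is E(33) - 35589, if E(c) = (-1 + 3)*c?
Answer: -35523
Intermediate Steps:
E(c) = 2*c
E(33) - 35589 = 2*33 - 35589 = 66 - 35589 = -35523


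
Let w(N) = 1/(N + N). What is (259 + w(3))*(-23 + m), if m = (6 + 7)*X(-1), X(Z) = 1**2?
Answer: -7775/3 ≈ -2591.7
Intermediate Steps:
X(Z) = 1
w(N) = 1/(2*N)
m = 13 (m = (6 + 7)*1 = 13*1 = 13)
(259 + w(3))*(-23 + m) = (259 + (1/2)/3)*(-23 + 13) = (259 + (1/2)*(1/3))*(-10) = (259 + 1/6)*(-10) = (1555/6)*(-10) = -7775/3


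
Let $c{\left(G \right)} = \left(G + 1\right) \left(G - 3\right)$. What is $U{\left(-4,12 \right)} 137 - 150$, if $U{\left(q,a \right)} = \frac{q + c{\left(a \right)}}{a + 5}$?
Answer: $\frac{12931}{17} \approx 760.65$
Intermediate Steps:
$c{\left(G \right)} = \left(1 + G\right) \left(-3 + G\right)$
$U{\left(q,a \right)} = \frac{-3 + q + a^{2} - 2 a}{5 + a}$ ($U{\left(q,a \right)} = \frac{q - \left(3 - a^{2} + 2 a\right)}{a + 5} = \frac{-3 + q + a^{2} - 2 a}{5 + a}$)
$U{\left(-4,12 \right)} 137 - 150 = \frac{-3 - 4 + 12^{2} - 24}{5 + 12} \cdot 137 - 150 = \frac{-3 - 4 + 144 - 24}{17} \cdot 137 - 150 = \frac{1}{17} \cdot 113 \cdot 137 - 150 = \frac{113}{17} \cdot 137 - 150 = \frac{15481}{17} - 150 = \frac{12931}{17}$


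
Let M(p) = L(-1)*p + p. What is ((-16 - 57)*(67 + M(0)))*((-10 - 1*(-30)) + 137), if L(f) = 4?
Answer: -767887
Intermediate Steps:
M(p) = 5*p (M(p) = 4*p + p = 5*p)
((-16 - 57)*(67 + M(0)))*((-10 - 1*(-30)) + 137) = ((-16 - 57)*(67 + 5*0))*((-10 - 1*(-30)) + 137) = (-73*(67 + 0))*((-10 + 30) + 137) = (-73*67)*(20 + 137) = -4891*157 = -767887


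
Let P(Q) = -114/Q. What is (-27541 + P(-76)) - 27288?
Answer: -109655/2 ≈ -54828.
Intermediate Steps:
(-27541 + P(-76)) - 27288 = (-27541 - 114/(-76)) - 27288 = (-27541 - 114*(-1/76)) - 27288 = (-27541 + 3/2) - 27288 = -55079/2 - 27288 = -109655/2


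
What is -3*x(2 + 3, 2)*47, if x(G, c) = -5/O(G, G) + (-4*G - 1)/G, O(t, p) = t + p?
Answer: 6627/10 ≈ 662.70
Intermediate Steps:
O(t, p) = p + t
x(G, c) = -5/(2*G) + (-1 - 4*G)/G (x(G, c) = -5/(G + G) + (-4*G - 1)/G = -5*1/(2*G) + (-1 - 4*G)/G = -5/(2*G) + (-1 - 4*G)/G)
-3*x(2 + 3, 2)*47 = -3*(-4 - 7/(2*(2 + 3)))*47 = -3*(-4 - 7/2/5)*47 = -3*(-4 - 7/2*1/5)*47 = -3*(-4 - 7/10)*47 = -3*(-47/10)*47 = (141/10)*47 = 6627/10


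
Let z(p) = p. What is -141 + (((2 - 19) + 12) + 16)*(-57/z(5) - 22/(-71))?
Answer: -93362/355 ≈ -262.99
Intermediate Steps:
-141 + (((2 - 19) + 12) + 16)*(-57/z(5) - 22/(-71)) = -141 + (((2 - 19) + 12) + 16)*(-57/5 - 22/(-71)) = -141 + ((-17 + 12) + 16)*(-57*1/5 - 22*(-1/71)) = -141 + (-5 + 16)*(-57/5 + 22/71) = -141 + 11*(-3937/355) = -141 - 43307/355 = -93362/355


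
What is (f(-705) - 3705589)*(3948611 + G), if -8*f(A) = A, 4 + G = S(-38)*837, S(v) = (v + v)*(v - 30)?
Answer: -245281124531561/8 ≈ -3.0660e+13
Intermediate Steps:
S(v) = 2*v*(-30 + v) (S(v) = (2*v)*(-30 + v) = 2*v*(-30 + v))
G = 4325612 (G = -4 + (2*(-38)*(-30 - 38))*837 = -4 + (2*(-38)*(-68))*837 = -4 + 5168*837 = -4 + 4325616 = 4325612)
f(A) = -A/8
(f(-705) - 3705589)*(3948611 + G) = (-1/8*(-705) - 3705589)*(3948611 + 4325612) = (705/8 - 3705589)*8274223 = -29644007/8*8274223 = -245281124531561/8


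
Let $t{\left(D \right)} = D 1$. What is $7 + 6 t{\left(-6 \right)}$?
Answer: $-29$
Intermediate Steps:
$t{\left(D \right)} = D$
$7 + 6 t{\left(-6 \right)} = 7 + 6 \left(-6\right) = 7 - 36 = -29$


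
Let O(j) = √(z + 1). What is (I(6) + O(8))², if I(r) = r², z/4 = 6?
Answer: 1681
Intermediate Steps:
z = 24 (z = 4*6 = 24)
O(j) = 5 (O(j) = √(24 + 1) = √25 = 5)
(I(6) + O(8))² = (6² + 5)² = (36 + 5)² = 41² = 1681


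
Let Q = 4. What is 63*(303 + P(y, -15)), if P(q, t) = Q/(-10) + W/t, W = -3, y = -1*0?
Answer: 95382/5 ≈ 19076.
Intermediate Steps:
y = 0
P(q, t) = -⅖ - 3/t (P(q, t) = 4/(-10) - 3/t = 4*(-⅒) - 3/t = -⅖ - 3/t)
63*(303 + P(y, -15)) = 63*(303 + (-⅖ - 3/(-15))) = 63*(303 + (-⅖ - 3*(-1/15))) = 63*(303 + (-⅖ + ⅕)) = 63*(303 - ⅕) = 63*(1514/5) = 95382/5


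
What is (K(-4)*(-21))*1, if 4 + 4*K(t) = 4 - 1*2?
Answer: 21/2 ≈ 10.500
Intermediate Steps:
K(t) = -½ (K(t) = -1 + (4 - 1*2)/4 = -1 + (4 - 2)/4 = -1 + (¼)*2 = -1 + ½ = -½)
(K(-4)*(-21))*1 = -½*(-21)*1 = (21/2)*1 = 21/2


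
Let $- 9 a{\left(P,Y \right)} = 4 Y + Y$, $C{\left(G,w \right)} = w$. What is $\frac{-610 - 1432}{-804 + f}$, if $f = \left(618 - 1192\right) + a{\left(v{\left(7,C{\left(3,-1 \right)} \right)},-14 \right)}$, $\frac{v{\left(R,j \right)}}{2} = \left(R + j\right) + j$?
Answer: $\frac{9189}{6166} \approx 1.4903$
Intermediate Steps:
$v{\left(R,j \right)} = 2 R + 4 j$ ($v{\left(R,j \right)} = 2 \left(\left(R + j\right) + j\right) = 2 \left(R + 2 j\right) = 2 R + 4 j$)
$a{\left(P,Y \right)} = - \frac{5 Y}{9}$ ($a{\left(P,Y \right)} = - \frac{4 Y + Y}{9} = - \frac{5 Y}{9}$)
$f = - \frac{5096}{9}$ ($f = \left(618 - 1192\right) - - \frac{70}{9} = -574 + \frac{70}{9} = - \frac{5096}{9} \approx -566.22$)
$\frac{-610 - 1432}{-804 + f} = \frac{-610 - 1432}{-804 - \frac{5096}{9}} = - \frac{2042}{- \frac{12332}{9}} = \left(-2042\right) \left(- \frac{9}{12332}\right) = \frac{9189}{6166}$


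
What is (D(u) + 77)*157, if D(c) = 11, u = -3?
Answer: 13816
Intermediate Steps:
(D(u) + 77)*157 = (11 + 77)*157 = 88*157 = 13816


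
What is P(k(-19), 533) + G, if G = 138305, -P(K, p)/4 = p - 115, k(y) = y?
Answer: 136633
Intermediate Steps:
P(K, p) = 460 - 4*p (P(K, p) = -4*(p - 115) = -4*(-115 + p) = 460 - 4*p)
P(k(-19), 533) + G = (460 - 4*533) + 138305 = (460 - 2132) + 138305 = -1672 + 138305 = 136633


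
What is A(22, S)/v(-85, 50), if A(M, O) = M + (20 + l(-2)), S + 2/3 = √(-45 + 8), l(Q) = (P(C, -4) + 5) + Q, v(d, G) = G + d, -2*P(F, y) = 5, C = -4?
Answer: -17/14 ≈ -1.2143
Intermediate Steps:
P(F, y) = -5/2 (P(F, y) = -½*5 = -5/2)
l(Q) = 5/2 + Q (l(Q) = (-5/2 + 5) + Q = 5/2 + Q)
S = -⅔ + I*√37 (S = -⅔ + √(-45 + 8) = -⅔ + √(-37) = -⅔ + I*√37 ≈ -0.66667 + 6.0828*I)
A(M, O) = 41/2 + M (A(M, O) = M + (20 + (5/2 - 2)) = M + (20 + ½) = M + 41/2 = 41/2 + M)
A(22, S)/v(-85, 50) = (41/2 + 22)/(50 - 85) = (85/2)/(-35) = (85/2)*(-1/35) = -17/14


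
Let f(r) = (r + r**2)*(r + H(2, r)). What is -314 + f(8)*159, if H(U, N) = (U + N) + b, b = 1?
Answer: 217198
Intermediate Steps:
H(U, N) = 1 + N + U (H(U, N) = (U + N) + 1 = (N + U) + 1 = 1 + N + U)
f(r) = (3 + 2*r)*(r + r**2) (f(r) = (r + r**2)*(r + (1 + r + 2)) = (r + r**2)*(r + (3 + r)) = (r + r**2)*(3 + 2*r) = (3 + 2*r)*(r + r**2))
-314 + f(8)*159 = -314 + (8*(3 + 2*8**2 + 5*8))*159 = -314 + (8*(3 + 2*64 + 40))*159 = -314 + (8*(3 + 128 + 40))*159 = -314 + (8*171)*159 = -314 + 1368*159 = -314 + 217512 = 217198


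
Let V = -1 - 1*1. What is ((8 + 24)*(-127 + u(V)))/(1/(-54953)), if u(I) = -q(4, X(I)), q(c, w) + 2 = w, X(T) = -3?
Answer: 214536512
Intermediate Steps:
V = -2 (V = -1 - 1 = -2)
q(c, w) = -2 + w
u(I) = 5 (u(I) = -(-2 - 3) = -1*(-5) = 5)
((8 + 24)*(-127 + u(V)))/(1/(-54953)) = ((8 + 24)*(-127 + 5))/(1/(-54953)) = (32*(-122))/(-1/54953) = -3904*(-54953) = 214536512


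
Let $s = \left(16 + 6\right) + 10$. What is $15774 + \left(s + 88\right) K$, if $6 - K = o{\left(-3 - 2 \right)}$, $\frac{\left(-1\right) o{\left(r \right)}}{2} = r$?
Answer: $15294$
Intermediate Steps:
$s = 32$ ($s = 22 + 10 = 32$)
$o{\left(r \right)} = - 2 r$
$K = -4$ ($K = 6 - - 2 \left(-3 - 2\right) = 6 - \left(-2\right) \left(-5\right) = 6 - 10 = -4$)
$15774 + \left(s + 88\right) K = 15774 + \left(32 + 88\right) \left(-4\right) = 15774 + 120 \left(-4\right) = 15774 - 480 = 15294$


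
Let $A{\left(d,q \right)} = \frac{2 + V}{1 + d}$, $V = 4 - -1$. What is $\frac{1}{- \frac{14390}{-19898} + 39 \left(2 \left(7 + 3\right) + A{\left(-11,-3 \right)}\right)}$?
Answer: $\frac{99490}{74958073} \approx 0.0013273$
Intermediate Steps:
$V = 5$ ($V = 4 + 1 = 5$)
$A{\left(d,q \right)} = \frac{7}{1 + d}$ ($A{\left(d,q \right)} = \frac{2 + 5}{1 + d} = \frac{7}{1 + d}$)
$\frac{1}{- \frac{14390}{-19898} + 39 \left(2 \left(7 + 3\right) + A{\left(-11,-3 \right)}\right)} = \frac{1}{- \frac{14390}{-19898} + 39 \left(2 \left(7 + 3\right) + \frac{7}{1 - 11}\right)} = \frac{1}{\left(-14390\right) \left(- \frac{1}{19898}\right) + 39 \left(2 \cdot 10 + \frac{7}{-10}\right)} = \frac{1}{\frac{7195}{9949} + 39 \left(20 + 7 \left(- \frac{1}{10}\right)\right)} = \frac{1}{\frac{7195}{9949} + 39 \left(20 - \frac{7}{10}\right)} = \frac{1}{\frac{7195}{9949} + 39 \cdot \frac{193}{10}} = \frac{1}{\frac{7195}{9949} + \frac{7527}{10}} = \frac{1}{\frac{74958073}{99490}} = \frac{99490}{74958073}$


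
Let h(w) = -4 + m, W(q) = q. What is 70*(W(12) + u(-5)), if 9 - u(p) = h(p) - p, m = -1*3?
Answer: 1610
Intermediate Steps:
m = -3
h(w) = -7 (h(w) = -4 - 3 = -7)
u(p) = 16 + p (u(p) = 9 - (-7 - p) = 9 + (7 + p) = 16 + p)
70*(W(12) + u(-5)) = 70*(12 + (16 - 5)) = 70*(12 + 11) = 70*23 = 1610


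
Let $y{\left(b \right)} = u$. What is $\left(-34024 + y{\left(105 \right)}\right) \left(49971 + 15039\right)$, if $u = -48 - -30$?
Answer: $-2213070420$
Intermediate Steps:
$u = -18$ ($u = -48 + 30 = -18$)
$y{\left(b \right)} = -18$
$\left(-34024 + y{\left(105 \right)}\right) \left(49971 + 15039\right) = \left(-34024 - 18\right) \left(49971 + 15039\right) = \left(-34042\right) 65010 = -2213070420$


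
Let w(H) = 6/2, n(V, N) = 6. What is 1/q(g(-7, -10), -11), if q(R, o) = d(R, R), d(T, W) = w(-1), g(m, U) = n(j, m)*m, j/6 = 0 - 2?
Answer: ⅓ ≈ 0.33333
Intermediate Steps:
j = -12 (j = 6*(0 - 2) = 6*(-2) = -12)
w(H) = 3 (w(H) = 6*(½) = 3)
g(m, U) = 6*m
d(T, W) = 3
q(R, o) = 3
1/q(g(-7, -10), -11) = 1/3 = ⅓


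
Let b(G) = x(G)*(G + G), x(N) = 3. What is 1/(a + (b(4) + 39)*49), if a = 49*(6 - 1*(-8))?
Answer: 1/3773 ≈ 0.00026504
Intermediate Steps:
b(G) = 6*G (b(G) = 3*(G + G) = 3*(2*G) = 6*G)
a = 686 (a = 49*(6 + 8) = 49*14 = 686)
1/(a + (b(4) + 39)*49) = 1/(686 + (6*4 + 39)*49) = 1/(686 + (24 + 39)*49) = 1/(686 + 63*49) = 1/(686 + 3087) = 1/3773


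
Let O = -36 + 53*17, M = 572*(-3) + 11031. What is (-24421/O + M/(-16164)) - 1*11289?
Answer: -17582668451/1553540 ≈ -11318.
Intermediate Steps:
M = 9315 (M = -1716 + 11031 = 9315)
O = 865 (O = -36 + 901 = 865)
(-24421/O + M/(-16164)) - 1*11289 = (-24421/865 + 9315/(-16164)) - 1*11289 = (-24421*1/865 + 9315*(-1/16164)) - 11289 = (-24421/865 - 1035/1796) - 11289 = -44755391/1553540 - 11289 = -17582668451/1553540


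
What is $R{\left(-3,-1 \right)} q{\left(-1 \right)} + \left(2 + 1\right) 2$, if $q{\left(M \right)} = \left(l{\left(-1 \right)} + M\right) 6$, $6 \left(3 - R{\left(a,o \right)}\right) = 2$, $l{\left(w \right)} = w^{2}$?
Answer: $6$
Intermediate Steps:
$R{\left(a,o \right)} = \frac{8}{3}$ ($R{\left(a,o \right)} = 3 - \frac{1}{3} = \frac{8}{3}$)
$q{\left(M \right)} = 6 + 6 M$ ($q{\left(M \right)} = \left(\left(-1\right)^{2} + M\right) 6 = \left(1 + M\right) 6 = 6 + 6 M$)
$R{\left(-3,-1 \right)} q{\left(-1 \right)} + \left(2 + 1\right) 2 = \frac{8 \left(6 + 6 \left(-1\right)\right)}{3} + \left(2 + 1\right) 2 = \frac{8 \left(6 - 6\right)}{3} + 3 \cdot 2 = \frac{8}{3} \cdot 0 + 6 = 0 + 6 = 6$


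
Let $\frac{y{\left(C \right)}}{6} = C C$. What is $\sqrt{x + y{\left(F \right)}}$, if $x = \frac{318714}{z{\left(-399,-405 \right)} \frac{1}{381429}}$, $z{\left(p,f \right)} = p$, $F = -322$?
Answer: $\frac{i \sqrt{5378455397910}}{133} \approx 17437.0 i$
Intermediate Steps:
$y{\left(C \right)} = 6 C^{2}$ ($y{\left(C \right)} = 6 C C = 6 C^{2}$)
$x = - \frac{40522254102}{133}$ ($x = \frac{318714}{\left(-399\right) \frac{1}{381429}} = \frac{318714}{- \frac{133}{127143}} = 318714 \left(- \frac{127143}{133}\right) = - \frac{40522254102}{133} \approx -3.0468 \cdot 10^{8}$)
$\sqrt{x + y{\left(F \right)}} = \sqrt{- \frac{40522254102}{133} + 6 \left(-322\right)^{2}} = \sqrt{- \frac{40522254102}{133} + 6 \cdot 103684} = \sqrt{- \frac{40522254102}{133} + 622104} = \sqrt{- \frac{40439514270}{133}} = \frac{i \sqrt{5378455397910}}{133}$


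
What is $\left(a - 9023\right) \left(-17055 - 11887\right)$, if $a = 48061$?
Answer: $-1129837796$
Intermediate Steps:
$\left(a - 9023\right) \left(-17055 - 11887\right) = \left(48061 - 9023\right) \left(-17055 - 11887\right) = 39038 \left(-28942\right) = -1129837796$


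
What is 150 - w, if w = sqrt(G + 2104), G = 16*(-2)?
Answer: 150 - 2*sqrt(518) ≈ 104.48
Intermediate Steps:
G = -32
w = 2*sqrt(518) (w = sqrt(-32 + 2104) = sqrt(2072) = 2*sqrt(518) ≈ 45.519)
150 - w = 150 - 2*sqrt(518)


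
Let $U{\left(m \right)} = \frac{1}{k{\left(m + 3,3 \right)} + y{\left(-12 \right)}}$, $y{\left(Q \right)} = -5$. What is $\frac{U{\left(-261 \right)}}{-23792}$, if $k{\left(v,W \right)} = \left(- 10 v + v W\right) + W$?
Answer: $- \frac{1}{42920768} \approx -2.3299 \cdot 10^{-8}$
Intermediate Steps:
$k{\left(v,W \right)} = W - 10 v + W v$ ($k{\left(v,W \right)} = \left(- 10 v + W v\right) + W = W - 10 v + W v$)
$U{\left(m \right)} = \frac{1}{-23 - 7 m}$ ($U{\left(m \right)} = \frac{1}{\left(3 - 10 \left(m + 3\right) + 3 \left(m + 3\right)\right) - 5} = \frac{1}{\left(3 - 10 \left(3 + m\right) + 3 \left(3 + m\right)\right) - 5} = \frac{1}{\left(3 - \left(30 + 10 m\right) + \left(9 + 3 m\right)\right) - 5} = \frac{1}{\left(-18 - 7 m\right) - 5} = \frac{1}{-23 - 7 m}$)
$\frac{U{\left(-261 \right)}}{-23792} = \frac{1}{\left(-23 - -1827\right) \left(-23792\right)} = \frac{1}{-23 + 1827} \left(- \frac{1}{23792}\right) = \frac{1}{1804} \left(- \frac{1}{23792}\right) = - \frac{1}{42920768}$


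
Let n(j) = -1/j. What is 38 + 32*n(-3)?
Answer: 146/3 ≈ 48.667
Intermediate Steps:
38 + 32*n(-3) = 38 + 32*(-1/(-3)) = 38 + 32*(-1*(-⅓)) = 38 + 32*(⅓) = 38 + 32/3 = 146/3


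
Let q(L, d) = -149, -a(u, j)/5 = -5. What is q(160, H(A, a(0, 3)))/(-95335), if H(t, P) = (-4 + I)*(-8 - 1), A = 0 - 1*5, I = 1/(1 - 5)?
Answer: 149/95335 ≈ 0.0015629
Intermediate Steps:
I = -¼ (I = 1/(-4) = -¼ ≈ -0.25000)
a(u, j) = 25 (a(u, j) = -5*(-5) = 25)
A = -5 (A = 0 - 5 = -5)
H(t, P) = 153/4 (H(t, P) = (-4 - ¼)*(-8 - 1) = -17/4*(-9) = 153/4)
q(160, H(A, a(0, 3)))/(-95335) = -149/(-95335) = -149*(-1/95335) = 149/95335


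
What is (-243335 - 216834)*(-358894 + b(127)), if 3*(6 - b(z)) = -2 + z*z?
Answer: 502868541679/3 ≈ 1.6762e+11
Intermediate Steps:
b(z) = 20/3 - z**2/3 (b(z) = 6 - (-2 + z*z)/3 = 6 - (-2 + z**2)/3 = 6 + (2/3 - z**2/3) = 20/3 - z**2/3)
(-243335 - 216834)*(-358894 + b(127)) = (-243335 - 216834)*(-358894 + (20/3 - 1/3*127**2)) = -460169*(-358894 + (20/3 - 1/3*16129)) = -460169*(-358894 + (20/3 - 16129/3)) = -460169*(-358894 - 16109/3) = -460169*(-1092791/3) = 502868541679/3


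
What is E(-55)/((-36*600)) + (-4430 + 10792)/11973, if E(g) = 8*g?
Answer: 1189061/2155140 ≈ 0.55173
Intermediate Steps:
E(-55)/((-36*600)) + (-4430 + 10792)/11973 = (8*(-55))/((-36*600)) + (-4430 + 10792)/11973 = -440/(-21600) + 6362*(1/11973) = -440*(-1/21600) + 6362/11973 = 11/540 + 6362/11973 = 1189061/2155140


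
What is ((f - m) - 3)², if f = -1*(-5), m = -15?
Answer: 289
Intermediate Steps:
f = 5
((f - m) - 3)² = ((5 - 1*(-15)) - 3)² = ((5 + 15) - 3)² = (20 - 3)² = 17² = 289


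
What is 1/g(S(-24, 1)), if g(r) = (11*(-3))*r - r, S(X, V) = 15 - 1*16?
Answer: 1/34 ≈ 0.029412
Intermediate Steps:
S(X, V) = -1 (S(X, V) = 15 - 16 = -1)
g(r) = -34*r (g(r) = -33*r - r = -34*r)
1/g(S(-24, 1)) = 1/(-34*(-1)) = 1/34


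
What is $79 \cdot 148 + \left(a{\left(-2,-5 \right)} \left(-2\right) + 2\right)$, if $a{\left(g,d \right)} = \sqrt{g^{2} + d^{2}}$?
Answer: $11694 - 2 \sqrt{29} \approx 11683.0$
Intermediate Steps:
$a{\left(g,d \right)} = \sqrt{d^{2} + g^{2}}$
$79 \cdot 148 + \left(a{\left(-2,-5 \right)} \left(-2\right) + 2\right) = 79 \cdot 148 + \left(\sqrt{\left(-5\right)^{2} + \left(-2\right)^{2}} \left(-2\right) + 2\right) = 11692 + \left(\sqrt{25 + 4} \left(-2\right) + 2\right) = 11692 + \left(\sqrt{29} \left(-2\right) + 2\right) = 11692 + \left(- 2 \sqrt{29} + 2\right) = 11692 + \left(2 - 2 \sqrt{29}\right) = 11694 - 2 \sqrt{29}$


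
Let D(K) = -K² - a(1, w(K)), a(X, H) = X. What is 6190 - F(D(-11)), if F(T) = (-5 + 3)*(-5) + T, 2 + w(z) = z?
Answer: 6302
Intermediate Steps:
w(z) = -2 + z
D(K) = -1 - K² (D(K) = -K² - 1*1 = -K² - 1 = -1 - K²)
F(T) = 10 + T (F(T) = -2*(-5) + T = 10 + T)
6190 - F(D(-11)) = 6190 - (10 + (-1 - 1*(-11)²)) = 6190 - (10 + (-1 - 1*121)) = 6190 - (10 + (-1 - 121)) = 6190 - (10 - 122) = 6190 - 1*(-112) = 6190 + 112 = 6302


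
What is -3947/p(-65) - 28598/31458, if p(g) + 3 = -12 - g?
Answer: -62797313/786450 ≈ -79.849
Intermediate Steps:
p(g) = -15 - g (p(g) = -3 + (-12 - g) = -15 - g)
-3947/p(-65) - 28598/31458 = -3947/(-15 - 1*(-65)) - 28598/31458 = -3947/(-15 + 65) - 28598*1/31458 = -3947/50 - 14299/15729 = -62797313/786450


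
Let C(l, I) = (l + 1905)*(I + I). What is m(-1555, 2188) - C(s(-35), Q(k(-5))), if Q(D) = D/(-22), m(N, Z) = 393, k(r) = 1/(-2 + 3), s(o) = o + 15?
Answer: 6208/11 ≈ 564.36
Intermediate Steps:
s(o) = 15 + o
k(r) = 1 (k(r) = 1/1 = 1)
Q(D) = -D/22 (Q(D) = D*(-1/22) = -D/22)
C(l, I) = 2*I*(1905 + l) (C(l, I) = (1905 + l)*(2*I) = 2*I*(1905 + l))
m(-1555, 2188) - C(s(-35), Q(k(-5))) = 393 - 2*(-1/22*1)*(1905 + (15 - 35)) = 393 - 2*(-1)*(1905 - 20)/22 = 393 - 2*(-1)*1885/22 = 393 - 1*(-1885/11) = 393 + 1885/11 = 6208/11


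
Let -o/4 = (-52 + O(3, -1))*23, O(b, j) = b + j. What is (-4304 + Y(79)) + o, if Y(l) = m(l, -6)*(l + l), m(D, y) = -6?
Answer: -652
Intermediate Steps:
Y(l) = -12*l (Y(l) = -6*(l + l) = -12*l)
o = 4600 (o = -4*(-52 + (3 - 1))*23 = -4*(-52 + 2)*23 = -(-200)*23 = -4*(-1150) = 4600)
(-4304 + Y(79)) + o = (-4304 - 12*79) + 4600 = (-4304 - 948) + 4600 = -5252 + 4600 = -652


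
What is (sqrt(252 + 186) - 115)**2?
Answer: (115 - sqrt(438))**2 ≈ 8849.5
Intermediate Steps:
(sqrt(252 + 186) - 115)**2 = (sqrt(438) - 115)**2 = (-115 + sqrt(438))**2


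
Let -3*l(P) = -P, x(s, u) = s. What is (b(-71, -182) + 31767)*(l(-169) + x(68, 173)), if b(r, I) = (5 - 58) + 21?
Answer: 1110725/3 ≈ 3.7024e+5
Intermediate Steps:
l(P) = P/3 (l(P) = -(-1)*P/3 = P/3)
b(r, I) = -32 (b(r, I) = -53 + 21 = -32)
(b(-71, -182) + 31767)*(l(-169) + x(68, 173)) = (-32 + 31767)*((⅓)*(-169) + 68) = 31735*(-169/3 + 68) = 31735*(35/3) = 1110725/3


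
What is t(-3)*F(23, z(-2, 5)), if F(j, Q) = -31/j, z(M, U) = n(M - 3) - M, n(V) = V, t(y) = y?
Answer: 93/23 ≈ 4.0435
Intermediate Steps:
z(M, U) = -3 (z(M, U) = (M - 3) - M = (-3 + M) - M = -3)
t(-3)*F(23, z(-2, 5)) = -(-93)/23 = -3*(-31/23) = 93/23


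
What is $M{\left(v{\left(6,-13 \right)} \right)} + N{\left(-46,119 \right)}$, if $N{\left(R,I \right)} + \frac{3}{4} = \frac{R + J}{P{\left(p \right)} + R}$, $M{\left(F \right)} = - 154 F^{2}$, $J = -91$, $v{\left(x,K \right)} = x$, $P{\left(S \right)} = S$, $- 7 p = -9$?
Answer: $- \frac{6938191}{1252} \approx -5541.7$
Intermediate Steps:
$p = \frac{9}{7}$ ($p = \left(- \frac{1}{7}\right) \left(-9\right) = \frac{9}{7} \approx 1.2857$)
$N{\left(R,I \right)} = - \frac{3}{4} + \frac{-91 + R}{\frac{9}{7} + R}$ ($N{\left(R,I \right)} = - \frac{3}{4} + \frac{R - 91}{\frac{9}{7} + R} = - \frac{3}{4} + \frac{-91 + R}{\frac{9}{7} + R}$)
$M{\left(v{\left(6,-13 \right)} \right)} + N{\left(-46,119 \right)} = - 154 \cdot 6^{2} + \frac{-2575 + 7 \left(-46\right)}{4 \left(9 + 7 \left(-46\right)\right)} = \left(-154\right) 36 + \frac{-2575 - 322}{4 \left(9 - 322\right)} = -5544 + \frac{1}{4} \frac{1}{-313} \left(-2897\right) = -5544 + \frac{1}{4} \left(- \frac{1}{313}\right) \left(-2897\right) = -5544 + \frac{2897}{1252} = - \frac{6938191}{1252}$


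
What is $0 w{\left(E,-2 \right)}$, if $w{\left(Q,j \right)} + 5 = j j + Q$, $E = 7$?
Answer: $0$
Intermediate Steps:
$w{\left(Q,j \right)} = -5 + Q + j^{2}$ ($w{\left(Q,j \right)} = -5 + \left(j j + Q\right) = -5 + \left(j^{2} + Q\right) = -5 + \left(Q + j^{2}\right) = -5 + Q + j^{2}$)
$0 w{\left(E,-2 \right)} = 0 \left(-5 + 7 + \left(-2\right)^{2}\right) = 0 \left(-5 + 7 + 4\right) = 0 \cdot 6 = 0$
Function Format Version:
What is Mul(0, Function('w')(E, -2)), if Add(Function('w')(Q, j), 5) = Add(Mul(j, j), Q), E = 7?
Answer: 0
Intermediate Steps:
Function('w')(Q, j) = Add(-5, Q, Pow(j, 2)) (Function('w')(Q, j) = Add(-5, Add(Mul(j, j), Q)) = Add(-5, Add(Pow(j, 2), Q)) = Add(-5, Add(Q, Pow(j, 2))) = Add(-5, Q, Pow(j, 2)))
Mul(0, Function('w')(E, -2)) = Mul(0, Add(-5, 7, Pow(-2, 2))) = Mul(0, Add(-5, 7, 4)) = Mul(0, 6) = 0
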